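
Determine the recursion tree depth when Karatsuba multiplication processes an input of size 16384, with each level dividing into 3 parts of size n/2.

For divide and conquer with division factor 2:

Problem sizes at each level:
Level 0: 16384
Level 1: 8192
Level 2: 4096
Level 3: 2048
Level 4: 1024
Level 5: 512
Level 6: 256
Level 7: 128
Level 8: 64
Level 9: 32
Level 10: 16
Level 11: 8
Level 12: 4
Level 13: 2
Level 14: 1

The root is level 0 and the size-1 base case is level 14 (the tree spans levels 0 through 14, i.e. 15 levels counting the root), so the depth is the number of divisions: log_2(16384) = 14

The recursion tree depth is log_2(16384) = 14. At each level, the problem size is divided by 2, so it takes 14 divisions to reduce to a base case of size 1. The algorithm makes 3 recursive calls at each level.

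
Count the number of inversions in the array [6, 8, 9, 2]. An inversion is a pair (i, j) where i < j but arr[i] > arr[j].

Finding inversions in [6, 8, 9, 2]:

(0, 3): arr[0]=6 > arr[3]=2
(1, 3): arr[1]=8 > arr[3]=2
(2, 3): arr[2]=9 > arr[3]=2

Total inversions: 3

The array has 3 inversion(s): (0,3), (1,3), (2,3). Each pair (i,j) satisfies i < j and arr[i] > arr[j].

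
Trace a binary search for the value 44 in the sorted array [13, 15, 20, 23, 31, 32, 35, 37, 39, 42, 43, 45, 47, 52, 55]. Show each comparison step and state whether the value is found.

Binary search for 44 in [13, 15, 20, 23, 31, 32, 35, 37, 39, 42, 43, 45, 47, 52, 55]:

lo=0, hi=14, mid=7, arr[mid]=37 -> 37 < 44, search right half
lo=8, hi=14, mid=11, arr[mid]=45 -> 45 > 44, search left half
lo=8, hi=10, mid=9, arr[mid]=42 -> 42 < 44, search right half
lo=10, hi=10, mid=10, arr[mid]=43 -> 43 < 44, search right half
lo=11 > hi=10, target 44 not found

Binary search determines that 44 is not in the array after 4 comparisons. The search space was exhausted without finding the target.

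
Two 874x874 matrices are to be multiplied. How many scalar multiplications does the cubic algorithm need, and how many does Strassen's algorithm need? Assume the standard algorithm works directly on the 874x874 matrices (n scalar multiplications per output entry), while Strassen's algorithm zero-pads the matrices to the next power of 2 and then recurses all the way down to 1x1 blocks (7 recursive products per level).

Matrix multiplication for 874x874 matrices:

Strassen's algorithm requires power-of-2 dimensions. Pad 874x874 to 1024x1024 (next power of 2).

Standard algorithm: 874^3 = 667627624 multiplications
Strassen's algorithm: 7^(log2(1024)) = 7^10 = 282475249 multiplications
Savings: 667627624 - 282475249 = 385152375 multiplications

Standard: 667627624 multiplications (874^3). Strassen: 282475249 multiplications (7^10, after padding to 1024x1024). Strassen reduces 8 recursive multiplications to 7 at each level.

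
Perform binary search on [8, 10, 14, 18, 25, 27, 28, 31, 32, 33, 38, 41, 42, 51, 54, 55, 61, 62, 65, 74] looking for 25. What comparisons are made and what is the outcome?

Binary search for 25 in [8, 10, 14, 18, 25, 27, 28, 31, 32, 33, 38, 41, 42, 51, 54, 55, 61, 62, 65, 74]:

lo=0, hi=19, mid=9, arr[mid]=33 -> 33 > 25, search left half
lo=0, hi=8, mid=4, arr[mid]=25 -> Found target at index 4!

Binary search finds 25 at index 4 after 2 comparisons. The search repeatedly halves the search space by comparing with the middle element.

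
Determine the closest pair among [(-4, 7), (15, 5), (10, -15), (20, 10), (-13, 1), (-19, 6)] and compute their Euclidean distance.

Computing all pairwise distances among 6 points:

d((-4, 7), (15, 5)) = 19.105
d((-4, 7), (10, -15)) = 26.0768
d((-4, 7), (20, 10)) = 24.1868
d((-4, 7), (-13, 1)) = 10.8167
d((-4, 7), (-19, 6)) = 15.0333
d((15, 5), (10, -15)) = 20.6155
d((15, 5), (20, 10)) = 7.0711 <-- minimum
d((15, 5), (-13, 1)) = 28.2843
d((15, 5), (-19, 6)) = 34.0147
d((10, -15), (20, 10)) = 26.9258
d((10, -15), (-13, 1)) = 28.0179
d((10, -15), (-19, 6)) = 35.805
d((20, 10), (-13, 1)) = 34.2053
d((20, 10), (-19, 6)) = 39.2046
d((-13, 1), (-19, 6)) = 7.8102

Closest pair: (15, 5) and (20, 10) with distance 7.0711

The closest pair is (15, 5) and (20, 10) with Euclidean distance 7.0711. For 6 points, brute-force pairwise comparison is shown above. For large n, the divide-and-conquer algorithm (sort by x, recurse on halves, check the dividing strip) achieves O(n log n).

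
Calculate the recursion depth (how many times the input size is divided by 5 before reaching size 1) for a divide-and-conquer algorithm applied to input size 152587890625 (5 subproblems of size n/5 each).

For divide and conquer with division factor 5:

Problem sizes at each level:
Level 0: 152587890625
Level 1: 30517578125
Level 2: 6103515625
Level 3: 1220703125
Level 4: 244140625
Level 5: 48828125
Level 6: 9765625
Level 7: 1953125
Level 8: 390625
Level 9: 78125
Level 10: 15625
Level 11: 3125
Level 12: 625
Level 13: 125
Level 14: 25
Level 15: 5
Level 16: 1

The root is level 0 and the size-1 base case is level 16 (the tree spans levels 0 through 16, i.e. 17 levels counting the root), so the depth is the number of divisions: log_5(152587890625) = 16

The recursion tree depth is log_5(152587890625) = 16. At each level, the problem size is divided by 5, so it takes 16 divisions to reduce to a base case of size 1. The algorithm makes 5 recursive calls at each level.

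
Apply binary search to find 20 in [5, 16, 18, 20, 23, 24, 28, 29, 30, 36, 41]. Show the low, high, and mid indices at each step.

Binary search for 20 in [5, 16, 18, 20, 23, 24, 28, 29, 30, 36, 41]:

lo=0, hi=10, mid=5, arr[mid]=24 -> 24 > 20, search left half
lo=0, hi=4, mid=2, arr[mid]=18 -> 18 < 20, search right half
lo=3, hi=4, mid=3, arr[mid]=20 -> Found target at index 3!

Binary search finds 20 at index 3 after 3 comparisons. The search repeatedly halves the search space by comparing with the middle element.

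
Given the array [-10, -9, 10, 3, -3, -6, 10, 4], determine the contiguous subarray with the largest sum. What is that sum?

Using Kadane's algorithm on [-10, -9, 10, 3, -3, -6, 10, 4]:

Scanning through the array:
Position 1 (value -9): max_ending_here = -9, max_so_far = -9
Position 2 (value 10): max_ending_here = 10, max_so_far = 10
Position 3 (value 3): max_ending_here = 13, max_so_far = 13
Position 4 (value -3): max_ending_here = 10, max_so_far = 13
Position 5 (value -6): max_ending_here = 4, max_so_far = 13
Position 6 (value 10): max_ending_here = 14, max_so_far = 14
Position 7 (value 4): max_ending_here = 18, max_so_far = 18

Maximum subarray: [10, 3, -3, -6, 10, 4]
Maximum sum: 18

The maximum subarray is [10, 3, -3, -6, 10, 4] with sum 18. This subarray runs from index 2 to index 7.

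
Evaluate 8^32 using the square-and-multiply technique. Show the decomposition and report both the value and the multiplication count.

Computing 8^32 by squaring (build up from 8^1; each line after the first costs one multiplication):

8^1 = 8
8^2 = (8^1)^2 = 8^2 = 64
8^4 = (8^2)^2 = 64^2 = 4096
8^8 = (8^4)^2 = 4096^2 = 16777216
8^16 = (8^8)^2 = 16777216^2 = 281474976710656
8^32 = (8^16)^2 = 281474976710656^2 = 79228162514264337593543950336

Result: 79228162514264337593543950336
Multiplications needed: 5 (5 lines after 8^1)

8^32 = 79228162514264337593543950336. Using exponentiation by squaring, this requires 5 multiplications. The key idea: if the exponent is even, square the half-power; if odd, multiply by the base once.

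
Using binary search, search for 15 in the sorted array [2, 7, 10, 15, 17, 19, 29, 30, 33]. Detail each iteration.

Binary search for 15 in [2, 7, 10, 15, 17, 19, 29, 30, 33]:

lo=0, hi=8, mid=4, arr[mid]=17 -> 17 > 15, search left half
lo=0, hi=3, mid=1, arr[mid]=7 -> 7 < 15, search right half
lo=2, hi=3, mid=2, arr[mid]=10 -> 10 < 15, search right half
lo=3, hi=3, mid=3, arr[mid]=15 -> Found target at index 3!

Binary search finds 15 at index 3 after 4 comparisons. The search repeatedly halves the search space by comparing with the middle element.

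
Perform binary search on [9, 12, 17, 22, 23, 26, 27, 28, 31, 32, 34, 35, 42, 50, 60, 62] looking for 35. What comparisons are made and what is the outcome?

Binary search for 35 in [9, 12, 17, 22, 23, 26, 27, 28, 31, 32, 34, 35, 42, 50, 60, 62]:

lo=0, hi=15, mid=7, arr[mid]=28 -> 28 < 35, search right half
lo=8, hi=15, mid=11, arr[mid]=35 -> Found target at index 11!

Binary search finds 35 at index 11 after 2 comparisons. The search repeatedly halves the search space by comparing with the middle element.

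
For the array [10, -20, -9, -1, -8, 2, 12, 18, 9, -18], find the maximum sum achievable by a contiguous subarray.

Using Kadane's algorithm on [10, -20, -9, -1, -8, 2, 12, 18, 9, -18]:

Scanning through the array:
Position 1 (value -20): max_ending_here = -10, max_so_far = 10
Position 2 (value -9): max_ending_here = -9, max_so_far = 10
Position 3 (value -1): max_ending_here = -1, max_so_far = 10
Position 4 (value -8): max_ending_here = -8, max_so_far = 10
Position 5 (value 2): max_ending_here = 2, max_so_far = 10
Position 6 (value 12): max_ending_here = 14, max_so_far = 14
Position 7 (value 18): max_ending_here = 32, max_so_far = 32
Position 8 (value 9): max_ending_here = 41, max_so_far = 41
Position 9 (value -18): max_ending_here = 23, max_so_far = 41

Maximum subarray: [2, 12, 18, 9]
Maximum sum: 41

The maximum subarray is [2, 12, 18, 9] with sum 41. This subarray runs from index 5 to index 8.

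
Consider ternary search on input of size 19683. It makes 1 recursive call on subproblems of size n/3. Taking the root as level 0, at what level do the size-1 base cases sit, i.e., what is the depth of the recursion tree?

For divide and conquer with division factor 3:

Problem sizes at each level:
Level 0: 19683
Level 1: 6561
Level 2: 2187
Level 3: 729
Level 4: 243
Level 5: 81
Level 6: 27
Level 7: 9
Level 8: 3
Level 9: 1

The root is level 0 and the size-1 base case is level 9 (the tree spans levels 0 through 9, i.e. 10 levels counting the root), so the depth is the number of divisions: log_3(19683) = 9

The recursion tree depth is log_3(19683) = 9. At each level, the problem size is divided by 3, so it takes 9 divisions to reduce to a base case of size 1. The algorithm makes 1 recursive call at each level.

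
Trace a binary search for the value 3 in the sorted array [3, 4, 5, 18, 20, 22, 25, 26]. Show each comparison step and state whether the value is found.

Binary search for 3 in [3, 4, 5, 18, 20, 22, 25, 26]:

lo=0, hi=7, mid=3, arr[mid]=18 -> 18 > 3, search left half
lo=0, hi=2, mid=1, arr[mid]=4 -> 4 > 3, search left half
lo=0, hi=0, mid=0, arr[mid]=3 -> Found target at index 0!

Binary search finds 3 at index 0 after 3 comparisons. The search repeatedly halves the search space by comparing with the middle element.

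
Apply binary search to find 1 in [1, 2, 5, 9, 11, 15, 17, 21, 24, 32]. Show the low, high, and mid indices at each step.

Binary search for 1 in [1, 2, 5, 9, 11, 15, 17, 21, 24, 32]:

lo=0, hi=9, mid=4, arr[mid]=11 -> 11 > 1, search left half
lo=0, hi=3, mid=1, arr[mid]=2 -> 2 > 1, search left half
lo=0, hi=0, mid=0, arr[mid]=1 -> Found target at index 0!

Binary search finds 1 at index 0 after 3 comparisons. The search repeatedly halves the search space by comparing with the middle element.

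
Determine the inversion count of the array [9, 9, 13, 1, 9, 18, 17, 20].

Finding inversions in [9, 9, 13, 1, 9, 18, 17, 20]:

(0, 3): arr[0]=9 > arr[3]=1
(1, 3): arr[1]=9 > arr[3]=1
(2, 3): arr[2]=13 > arr[3]=1
(2, 4): arr[2]=13 > arr[4]=9
(5, 6): arr[5]=18 > arr[6]=17

Total inversions: 5

The array has 5 inversion(s): (0,3), (1,3), (2,3), (2,4), (5,6). Each pair (i,j) satisfies i < j and arr[i] > arr[j].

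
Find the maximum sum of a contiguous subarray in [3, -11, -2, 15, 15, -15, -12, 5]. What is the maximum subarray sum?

Using Kadane's algorithm on [3, -11, -2, 15, 15, -15, -12, 5]:

Scanning through the array:
Position 1 (value -11): max_ending_here = -8, max_so_far = 3
Position 2 (value -2): max_ending_here = -2, max_so_far = 3
Position 3 (value 15): max_ending_here = 15, max_so_far = 15
Position 4 (value 15): max_ending_here = 30, max_so_far = 30
Position 5 (value -15): max_ending_here = 15, max_so_far = 30
Position 6 (value -12): max_ending_here = 3, max_so_far = 30
Position 7 (value 5): max_ending_here = 8, max_so_far = 30

Maximum subarray: [15, 15]
Maximum sum: 30

The maximum subarray is [15, 15] with sum 30. This subarray runs from index 3 to index 4.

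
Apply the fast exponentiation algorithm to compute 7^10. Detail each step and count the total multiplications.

Computing 7^10 by squaring (build up from 7^1; each line after the first costs one multiplication):

7^1 = 7
7^2 = (7^1)^2 = 7^2 = 49
7^4 = (7^2)^2 = 49^2 = 2401
7^5 = 7 * 7^4 = 7 * 2401 = 16807
7^10 = (7^5)^2 = 16807^2 = 282475249

Result: 282475249
Multiplications needed: 4 (4 lines after 7^1)

7^10 = 282475249. Using exponentiation by squaring, this requires 4 multiplications. The key idea: if the exponent is even, square the half-power; if odd, multiply by the base once.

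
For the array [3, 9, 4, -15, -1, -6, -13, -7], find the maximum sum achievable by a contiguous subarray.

Using Kadane's algorithm on [3, 9, 4, -15, -1, -6, -13, -7]:

Scanning through the array:
Position 1 (value 9): max_ending_here = 12, max_so_far = 12
Position 2 (value 4): max_ending_here = 16, max_so_far = 16
Position 3 (value -15): max_ending_here = 1, max_so_far = 16
Position 4 (value -1): max_ending_here = 0, max_so_far = 16
Position 5 (value -6): max_ending_here = -6, max_so_far = 16
Position 6 (value -13): max_ending_here = -13, max_so_far = 16
Position 7 (value -7): max_ending_here = -7, max_so_far = 16

Maximum subarray: [3, 9, 4]
Maximum sum: 16

The maximum subarray is [3, 9, 4] with sum 16. This subarray runs from index 0 to index 2.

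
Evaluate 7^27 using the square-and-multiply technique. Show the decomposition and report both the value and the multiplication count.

Computing 7^27 by squaring (build up from 7^1; each line after the first costs one multiplication):

7^1 = 7
7^2 = (7^1)^2 = 7^2 = 49
7^3 = 7 * 7^2 = 7 * 49 = 343
7^6 = (7^3)^2 = 343^2 = 117649
7^12 = (7^6)^2 = 117649^2 = 13841287201
7^13 = 7 * 7^12 = 7 * 13841287201 = 96889010407
7^26 = (7^13)^2 = 96889010407^2 = 9387480337647754305649
7^27 = 7 * 7^26 = 7 * 9387480337647754305649 = 65712362363534280139543

Result: 65712362363534280139543
Multiplications needed: 7 (7 lines after 7^1)

7^27 = 65712362363534280139543. Using exponentiation by squaring, this requires 7 multiplications. The key idea: if the exponent is even, square the half-power; if odd, multiply by the base once.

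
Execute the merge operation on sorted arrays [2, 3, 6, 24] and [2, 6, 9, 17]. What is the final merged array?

Merging process:

Compare 2 vs 2: take 2 from left. Merged: [2]
Compare 3 vs 2: take 2 from right. Merged: [2, 2]
Compare 3 vs 6: take 3 from left. Merged: [2, 2, 3]
Compare 6 vs 6: take 6 from left. Merged: [2, 2, 3, 6]
Compare 24 vs 6: take 6 from right. Merged: [2, 2, 3, 6, 6]
Compare 24 vs 9: take 9 from right. Merged: [2, 2, 3, 6, 6, 9]
Compare 24 vs 17: take 17 from right. Merged: [2, 2, 3, 6, 6, 9, 17]
Append remaining from left: [24]. Merged: [2, 2, 3, 6, 6, 9, 17, 24]

Final merged array: [2, 2, 3, 6, 6, 9, 17, 24]
Total comparisons: 7

The merged array is [2, 2, 3, 6, 6, 9, 17, 24], requiring 7 comparisons. The merge step runs in O(n) time where n is the total number of elements.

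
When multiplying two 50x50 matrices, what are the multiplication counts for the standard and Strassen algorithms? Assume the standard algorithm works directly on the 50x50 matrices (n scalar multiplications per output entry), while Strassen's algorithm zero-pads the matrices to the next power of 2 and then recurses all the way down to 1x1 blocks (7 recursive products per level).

Matrix multiplication for 50x50 matrices:

Strassen's algorithm requires power-of-2 dimensions. Pad 50x50 to 64x64 (next power of 2).

Standard algorithm: 50^3 = 125000 multiplications
Strassen's algorithm: 7^(log2(64)) = 7^6 = 117649 multiplications
Savings: 125000 - 117649 = 7351 multiplications

Standard: 125000 multiplications (50^3). Strassen: 117649 multiplications (7^6, after padding to 64x64). Strassen reduces 8 recursive multiplications to 7 at each level.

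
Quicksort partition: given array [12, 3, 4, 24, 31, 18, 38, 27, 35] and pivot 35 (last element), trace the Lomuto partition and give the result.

Lomuto partition with pivot = 35:

Initial array: [12, 3, 4, 24, 31, 18, 38, 27, 35]

arr[0]=12 <= 35: swap with position 0, array becomes [12, 3, 4, 24, 31, 18, 38, 27, 35]
arr[1]=3 <= 35: swap with position 1, array becomes [12, 3, 4, 24, 31, 18, 38, 27, 35]
arr[2]=4 <= 35: swap with position 2, array becomes [12, 3, 4, 24, 31, 18, 38, 27, 35]
arr[3]=24 <= 35: swap with position 3, array becomes [12, 3, 4, 24, 31, 18, 38, 27, 35]
arr[4]=31 <= 35: swap with position 4, array becomes [12, 3, 4, 24, 31, 18, 38, 27, 35]
arr[5]=18 <= 35: swap with position 5, array becomes [12, 3, 4, 24, 31, 18, 38, 27, 35]
arr[6]=38 > 35: no swap
arr[7]=27 <= 35: swap with position 6, array becomes [12, 3, 4, 24, 31, 18, 27, 38, 35]

Place pivot at position 7: [12, 3, 4, 24, 31, 18, 27, 35, 38]
Pivot position: 7

After partitioning with pivot 35, the array becomes [12, 3, 4, 24, 31, 18, 27, 35, 38]. The pivot is placed at index 7. All elements to the left of the pivot are <= 35, and all elements to the right are > 35.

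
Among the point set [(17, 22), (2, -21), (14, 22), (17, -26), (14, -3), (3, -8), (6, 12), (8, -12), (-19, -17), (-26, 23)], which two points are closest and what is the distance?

Computing all pairwise distances among 10 points:

d((17, 22), (2, -21)) = 45.5412
d((17, 22), (14, 22)) = 3.0 <-- minimum
d((17, 22), (17, -26)) = 48.0
d((17, 22), (14, -3)) = 25.1794
d((17, 22), (3, -8)) = 33.1059
d((17, 22), (6, 12)) = 14.8661
d((17, 22), (8, -12)) = 35.171
d((17, 22), (-19, -17)) = 53.0754
d((17, 22), (-26, 23)) = 43.0116
d((2, -21), (14, 22)) = 44.643
d((2, -21), (17, -26)) = 15.8114
d((2, -21), (14, -3)) = 21.6333
d((2, -21), (3, -8)) = 13.0384
d((2, -21), (6, 12)) = 33.2415
d((2, -21), (8, -12)) = 10.8167
d((2, -21), (-19, -17)) = 21.3776
d((2, -21), (-26, 23)) = 52.1536
d((14, 22), (17, -26)) = 48.0937
d((14, 22), (14, -3)) = 25.0
d((14, 22), (3, -8)) = 31.9531
d((14, 22), (6, 12)) = 12.8062
d((14, 22), (8, -12)) = 34.5254
d((14, 22), (-19, -17)) = 51.0882
d((14, 22), (-26, 23)) = 40.0125
d((17, -26), (14, -3)) = 23.1948
d((17, -26), (3, -8)) = 22.8035
d((17, -26), (6, 12)) = 39.5601
d((17, -26), (8, -12)) = 16.6433
d((17, -26), (-19, -17)) = 37.108
d((17, -26), (-26, 23)) = 65.192
d((14, -3), (3, -8)) = 12.083
d((14, -3), (6, 12)) = 17.0
d((14, -3), (8, -12)) = 10.8167
d((14, -3), (-19, -17)) = 35.8469
d((14, -3), (-26, 23)) = 47.7074
d((3, -8), (6, 12)) = 20.2237
d((3, -8), (8, -12)) = 6.4031
d((3, -8), (-19, -17)) = 23.7697
d((3, -8), (-26, 23)) = 42.45
d((6, 12), (8, -12)) = 24.0832
d((6, 12), (-19, -17)) = 38.2884
d((6, 12), (-26, 23)) = 33.8378
d((8, -12), (-19, -17)) = 27.4591
d((8, -12), (-26, 23)) = 48.7955
d((-19, -17), (-26, 23)) = 40.6079

Closest pair: (17, 22) and (14, 22) with distance 3.0

The closest pair is (17, 22) and (14, 22) with Euclidean distance 3.0. For 10 points, brute-force pairwise comparison is shown above. For large n, the divide-and-conquer algorithm (sort by x, recurse on halves, check the dividing strip) achieves O(n log n).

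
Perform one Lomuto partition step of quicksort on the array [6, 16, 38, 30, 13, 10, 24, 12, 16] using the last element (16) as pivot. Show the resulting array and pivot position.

Lomuto partition with pivot = 16:

Initial array: [6, 16, 38, 30, 13, 10, 24, 12, 16]

arr[0]=6 <= 16: swap with position 0, array becomes [6, 16, 38, 30, 13, 10, 24, 12, 16]
arr[1]=16 <= 16: swap with position 1, array becomes [6, 16, 38, 30, 13, 10, 24, 12, 16]
arr[2]=38 > 16: no swap
arr[3]=30 > 16: no swap
arr[4]=13 <= 16: swap with position 2, array becomes [6, 16, 13, 30, 38, 10, 24, 12, 16]
arr[5]=10 <= 16: swap with position 3, array becomes [6, 16, 13, 10, 38, 30, 24, 12, 16]
arr[6]=24 > 16: no swap
arr[7]=12 <= 16: swap with position 4, array becomes [6, 16, 13, 10, 12, 30, 24, 38, 16]

Place pivot at position 5: [6, 16, 13, 10, 12, 16, 24, 38, 30]
Pivot position: 5

After partitioning with pivot 16, the array becomes [6, 16, 13, 10, 12, 16, 24, 38, 30]. The pivot is placed at index 5. All elements to the left of the pivot are <= 16, and all elements to the right are > 16.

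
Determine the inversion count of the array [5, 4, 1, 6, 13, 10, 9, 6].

Finding inversions in [5, 4, 1, 6, 13, 10, 9, 6]:

(0, 1): arr[0]=5 > arr[1]=4
(0, 2): arr[0]=5 > arr[2]=1
(1, 2): arr[1]=4 > arr[2]=1
(4, 5): arr[4]=13 > arr[5]=10
(4, 6): arr[4]=13 > arr[6]=9
(4, 7): arr[4]=13 > arr[7]=6
(5, 6): arr[5]=10 > arr[6]=9
(5, 7): arr[5]=10 > arr[7]=6
(6, 7): arr[6]=9 > arr[7]=6

Total inversions: 9

The array has 9 inversion(s): (0,1), (0,2), (1,2), (4,5), (4,6), (4,7), (5,6), (5,7), (6,7). Each pair (i,j) satisfies i < j and arr[i] > arr[j].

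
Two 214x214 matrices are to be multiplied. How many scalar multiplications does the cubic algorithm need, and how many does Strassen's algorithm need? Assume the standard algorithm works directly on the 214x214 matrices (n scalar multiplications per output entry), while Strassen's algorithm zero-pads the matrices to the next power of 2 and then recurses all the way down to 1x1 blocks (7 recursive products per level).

Matrix multiplication for 214x214 matrices:

Strassen's algorithm requires power-of-2 dimensions. Pad 214x214 to 256x256 (next power of 2).

Standard algorithm: 214^3 = 9800344 multiplications
Strassen's algorithm: 7^(log2(256)) = 7^8 = 5764801 multiplications
Savings: 9800344 - 5764801 = 4035543 multiplications

Standard: 9800344 multiplications (214^3). Strassen: 5764801 multiplications (7^8, after padding to 256x256). Strassen reduces 8 recursive multiplications to 7 at each level.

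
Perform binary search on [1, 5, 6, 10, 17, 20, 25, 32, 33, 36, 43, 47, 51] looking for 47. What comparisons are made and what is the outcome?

Binary search for 47 in [1, 5, 6, 10, 17, 20, 25, 32, 33, 36, 43, 47, 51]:

lo=0, hi=12, mid=6, arr[mid]=25 -> 25 < 47, search right half
lo=7, hi=12, mid=9, arr[mid]=36 -> 36 < 47, search right half
lo=10, hi=12, mid=11, arr[mid]=47 -> Found target at index 11!

Binary search finds 47 at index 11 after 3 comparisons. The search repeatedly halves the search space by comparing with the middle element.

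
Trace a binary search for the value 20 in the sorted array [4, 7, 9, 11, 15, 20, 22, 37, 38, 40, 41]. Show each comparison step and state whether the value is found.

Binary search for 20 in [4, 7, 9, 11, 15, 20, 22, 37, 38, 40, 41]:

lo=0, hi=10, mid=5, arr[mid]=20 -> Found target at index 5!

Binary search finds 20 at index 5 after 1 comparisons. The search repeatedly halves the search space by comparing with the middle element.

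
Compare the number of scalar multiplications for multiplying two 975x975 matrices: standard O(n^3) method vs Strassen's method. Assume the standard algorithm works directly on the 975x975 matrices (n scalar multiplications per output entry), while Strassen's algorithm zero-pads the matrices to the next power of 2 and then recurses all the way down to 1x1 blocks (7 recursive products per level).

Matrix multiplication for 975x975 matrices:

Strassen's algorithm requires power-of-2 dimensions. Pad 975x975 to 1024x1024 (next power of 2).

Standard algorithm: 975^3 = 926859375 multiplications
Strassen's algorithm: 7^(log2(1024)) = 7^10 = 282475249 multiplications
Savings: 926859375 - 282475249 = 644384126 multiplications

Standard: 926859375 multiplications (975^3). Strassen: 282475249 multiplications (7^10, after padding to 1024x1024). Strassen reduces 8 recursive multiplications to 7 at each level.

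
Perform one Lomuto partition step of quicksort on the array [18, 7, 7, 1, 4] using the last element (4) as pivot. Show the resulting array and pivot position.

Lomuto partition with pivot = 4:

Initial array: [18, 7, 7, 1, 4]

arr[0]=18 > 4: no swap
arr[1]=7 > 4: no swap
arr[2]=7 > 4: no swap
arr[3]=1 <= 4: swap with position 0, array becomes [1, 7, 7, 18, 4]

Place pivot at position 1: [1, 4, 7, 18, 7]
Pivot position: 1

After partitioning with pivot 4, the array becomes [1, 4, 7, 18, 7]. The pivot is placed at index 1. All elements to the left of the pivot are <= 4, and all elements to the right are > 4.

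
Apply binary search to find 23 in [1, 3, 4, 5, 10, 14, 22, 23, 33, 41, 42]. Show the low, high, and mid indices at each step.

Binary search for 23 in [1, 3, 4, 5, 10, 14, 22, 23, 33, 41, 42]:

lo=0, hi=10, mid=5, arr[mid]=14 -> 14 < 23, search right half
lo=6, hi=10, mid=8, arr[mid]=33 -> 33 > 23, search left half
lo=6, hi=7, mid=6, arr[mid]=22 -> 22 < 23, search right half
lo=7, hi=7, mid=7, arr[mid]=23 -> Found target at index 7!

Binary search finds 23 at index 7 after 4 comparisons. The search repeatedly halves the search space by comparing with the middle element.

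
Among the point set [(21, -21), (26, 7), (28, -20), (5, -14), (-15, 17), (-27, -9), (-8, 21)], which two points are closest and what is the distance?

Computing all pairwise distances among 7 points:

d((21, -21), (26, 7)) = 28.4429
d((21, -21), (28, -20)) = 7.0711 <-- minimum
d((21, -21), (5, -14)) = 17.4642
d((21, -21), (-15, 17)) = 52.345
d((21, -21), (-27, -9)) = 49.4773
d((21, -21), (-8, 21)) = 51.0392
d((26, 7), (28, -20)) = 27.074
d((26, 7), (5, -14)) = 29.6985
d((26, 7), (-15, 17)) = 42.2019
d((26, 7), (-27, -9)) = 55.3624
d((26, 7), (-8, 21)) = 36.7696
d((28, -20), (5, -14)) = 23.7697
d((28, -20), (-15, 17)) = 56.7274
d((28, -20), (-27, -9)) = 56.0892
d((28, -20), (-8, 21)) = 54.5619
d((5, -14), (-15, 17)) = 36.8917
d((5, -14), (-27, -9)) = 32.3883
d((5, -14), (-8, 21)) = 37.3363
d((-15, 17), (-27, -9)) = 28.6356
d((-15, 17), (-8, 21)) = 8.0623
d((-27, -9), (-8, 21)) = 35.5106

Closest pair: (21, -21) and (28, -20) with distance 7.0711

The closest pair is (21, -21) and (28, -20) with Euclidean distance 7.0711. For 7 points, brute-force pairwise comparison is shown above. For large n, the divide-and-conquer algorithm (sort by x, recurse on halves, check the dividing strip) achieves O(n log n).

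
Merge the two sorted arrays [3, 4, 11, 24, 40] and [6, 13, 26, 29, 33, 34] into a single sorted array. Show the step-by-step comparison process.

Merging process:

Compare 3 vs 6: take 3 from left. Merged: [3]
Compare 4 vs 6: take 4 from left. Merged: [3, 4]
Compare 11 vs 6: take 6 from right. Merged: [3, 4, 6]
Compare 11 vs 13: take 11 from left. Merged: [3, 4, 6, 11]
Compare 24 vs 13: take 13 from right. Merged: [3, 4, 6, 11, 13]
Compare 24 vs 26: take 24 from left. Merged: [3, 4, 6, 11, 13, 24]
Compare 40 vs 26: take 26 from right. Merged: [3, 4, 6, 11, 13, 24, 26]
Compare 40 vs 29: take 29 from right. Merged: [3, 4, 6, 11, 13, 24, 26, 29]
Compare 40 vs 33: take 33 from right. Merged: [3, 4, 6, 11, 13, 24, 26, 29, 33]
Compare 40 vs 34: take 34 from right. Merged: [3, 4, 6, 11, 13, 24, 26, 29, 33, 34]
Append remaining from left: [40]. Merged: [3, 4, 6, 11, 13, 24, 26, 29, 33, 34, 40]

Final merged array: [3, 4, 6, 11, 13, 24, 26, 29, 33, 34, 40]
Total comparisons: 10

The merged array is [3, 4, 6, 11, 13, 24, 26, 29, 33, 34, 40], requiring 10 comparisons. The merge step runs in O(n) time where n is the total number of elements.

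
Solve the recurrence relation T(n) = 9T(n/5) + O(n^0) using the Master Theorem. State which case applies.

Master Theorem for T(n) = 9T(n/5) + O(n^0):

a = 9, b = 5, c = 0
log_b(a) = log_5(9) = 1.3652

Case 1: c = 0 < log_5(9) = 1.3652
T(n) = O(n^(log_5 9))

For T(n) = 9T(n/5) + O(n^0): log_5(9) = 1.3652. This is Case 1 of the Master Theorem (c < log_b(a), work dominated by leaves), giving O(n^(log_5 9)).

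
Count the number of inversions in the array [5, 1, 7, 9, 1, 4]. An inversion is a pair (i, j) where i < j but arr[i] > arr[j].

Finding inversions in [5, 1, 7, 9, 1, 4]:

(0, 1): arr[0]=5 > arr[1]=1
(0, 4): arr[0]=5 > arr[4]=1
(0, 5): arr[0]=5 > arr[5]=4
(2, 4): arr[2]=7 > arr[4]=1
(2, 5): arr[2]=7 > arr[5]=4
(3, 4): arr[3]=9 > arr[4]=1
(3, 5): arr[3]=9 > arr[5]=4

Total inversions: 7

The array has 7 inversion(s): (0,1), (0,4), (0,5), (2,4), (2,5), (3,4), (3,5). Each pair (i,j) satisfies i < j and arr[i] > arr[j].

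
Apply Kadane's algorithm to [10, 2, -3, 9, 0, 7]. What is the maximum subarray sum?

Using Kadane's algorithm on [10, 2, -3, 9, 0, 7]:

Scanning through the array:
Position 1 (value 2): max_ending_here = 12, max_so_far = 12
Position 2 (value -3): max_ending_here = 9, max_so_far = 12
Position 3 (value 9): max_ending_here = 18, max_so_far = 18
Position 4 (value 0): max_ending_here = 18, max_so_far = 18
Position 5 (value 7): max_ending_here = 25, max_so_far = 25

Maximum subarray: [10, 2, -3, 9, 0, 7]
Maximum sum: 25

The maximum subarray is [10, 2, -3, 9, 0, 7] with sum 25. This subarray runs from index 0 to index 5.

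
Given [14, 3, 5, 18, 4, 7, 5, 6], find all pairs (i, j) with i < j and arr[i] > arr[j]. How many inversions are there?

Finding inversions in [14, 3, 5, 18, 4, 7, 5, 6]:

(0, 1): arr[0]=14 > arr[1]=3
(0, 2): arr[0]=14 > arr[2]=5
(0, 4): arr[0]=14 > arr[4]=4
(0, 5): arr[0]=14 > arr[5]=7
(0, 6): arr[0]=14 > arr[6]=5
(0, 7): arr[0]=14 > arr[7]=6
(2, 4): arr[2]=5 > arr[4]=4
(3, 4): arr[3]=18 > arr[4]=4
(3, 5): arr[3]=18 > arr[5]=7
(3, 6): arr[3]=18 > arr[6]=5
(3, 7): arr[3]=18 > arr[7]=6
(5, 6): arr[5]=7 > arr[6]=5
(5, 7): arr[5]=7 > arr[7]=6

Total inversions: 13

The array has 13 inversion(s): (0,1), (0,2), (0,4), (0,5), (0,6), (0,7), (2,4), (3,4), (3,5), (3,6), (3,7), (5,6), (5,7). Each pair (i,j) satisfies i < j and arr[i] > arr[j].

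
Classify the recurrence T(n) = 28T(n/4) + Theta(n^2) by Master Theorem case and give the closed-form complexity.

Master Theorem for T(n) = 28T(n/4) + O(n^2):

a = 28, b = 4, c = 2
log_b(a) = log_4(28) = 2.4037

Case 1: c = 2 < log_4(28) = 2.4037
T(n) = O(n^(log_4 28))

For T(n) = 28T(n/4) + O(n^2): log_4(28) = 2.4037. This is Case 1 of the Master Theorem (c < log_b(a), work dominated by leaves), giving O(n^(log_4 28)).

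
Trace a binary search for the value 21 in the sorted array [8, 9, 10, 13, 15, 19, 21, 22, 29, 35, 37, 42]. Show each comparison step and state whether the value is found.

Binary search for 21 in [8, 9, 10, 13, 15, 19, 21, 22, 29, 35, 37, 42]:

lo=0, hi=11, mid=5, arr[mid]=19 -> 19 < 21, search right half
lo=6, hi=11, mid=8, arr[mid]=29 -> 29 > 21, search left half
lo=6, hi=7, mid=6, arr[mid]=21 -> Found target at index 6!

Binary search finds 21 at index 6 after 3 comparisons. The search repeatedly halves the search space by comparing with the middle element.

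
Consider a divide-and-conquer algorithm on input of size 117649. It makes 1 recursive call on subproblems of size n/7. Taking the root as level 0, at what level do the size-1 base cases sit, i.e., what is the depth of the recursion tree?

For divide and conquer with division factor 7:

Problem sizes at each level:
Level 0: 117649
Level 1: 16807
Level 2: 2401
Level 3: 343
Level 4: 49
Level 5: 7
Level 6: 1

The root is level 0 and the size-1 base case is level 6 (the tree spans levels 0 through 6, i.e. 7 levels counting the root), so the depth is the number of divisions: log_7(117649) = 6

The recursion tree depth is log_7(117649) = 6. At each level, the problem size is divided by 7, so it takes 6 divisions to reduce to a base case of size 1. The algorithm makes 1 recursive call at each level.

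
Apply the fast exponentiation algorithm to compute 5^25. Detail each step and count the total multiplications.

Computing 5^25 by squaring (build up from 5^1; each line after the first costs one multiplication):

5^1 = 5
5^2 = (5^1)^2 = 5^2 = 25
5^3 = 5 * 5^2 = 5 * 25 = 125
5^6 = (5^3)^2 = 125^2 = 15625
5^12 = (5^6)^2 = 15625^2 = 244140625
5^24 = (5^12)^2 = 244140625^2 = 59604644775390625
5^25 = 5 * 5^24 = 5 * 59604644775390625 = 298023223876953125

Result: 298023223876953125
Multiplications needed: 6 (6 lines after 5^1)

5^25 = 298023223876953125. Using exponentiation by squaring, this requires 6 multiplications. The key idea: if the exponent is even, square the half-power; if odd, multiply by the base once.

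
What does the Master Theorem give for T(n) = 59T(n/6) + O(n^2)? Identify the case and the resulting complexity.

Master Theorem for T(n) = 59T(n/6) + O(n^2):

a = 59, b = 6, c = 2
log_b(a) = log_6(59) = 2.2757

Case 1: c = 2 < log_6(59) = 2.2757
T(n) = O(n^(log_6 59))

For T(n) = 59T(n/6) + O(n^2): log_6(59) = 2.2757. This is Case 1 of the Master Theorem (c < log_b(a), work dominated by leaves), giving O(n^(log_6 59)).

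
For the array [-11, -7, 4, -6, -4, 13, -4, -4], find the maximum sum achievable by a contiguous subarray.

Using Kadane's algorithm on [-11, -7, 4, -6, -4, 13, -4, -4]:

Scanning through the array:
Position 1 (value -7): max_ending_here = -7, max_so_far = -7
Position 2 (value 4): max_ending_here = 4, max_so_far = 4
Position 3 (value -6): max_ending_here = -2, max_so_far = 4
Position 4 (value -4): max_ending_here = -4, max_so_far = 4
Position 5 (value 13): max_ending_here = 13, max_so_far = 13
Position 6 (value -4): max_ending_here = 9, max_so_far = 13
Position 7 (value -4): max_ending_here = 5, max_so_far = 13

Maximum subarray: [13]
Maximum sum: 13

The maximum subarray is [13] with sum 13. This subarray runs from index 5 to index 5.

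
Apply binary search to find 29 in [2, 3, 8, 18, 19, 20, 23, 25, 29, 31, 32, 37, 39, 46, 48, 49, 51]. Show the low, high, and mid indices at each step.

Binary search for 29 in [2, 3, 8, 18, 19, 20, 23, 25, 29, 31, 32, 37, 39, 46, 48, 49, 51]:

lo=0, hi=16, mid=8, arr[mid]=29 -> Found target at index 8!

Binary search finds 29 at index 8 after 1 comparisons. The search repeatedly halves the search space by comparing with the middle element.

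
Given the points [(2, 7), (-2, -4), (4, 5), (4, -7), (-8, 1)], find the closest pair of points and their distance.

Computing all pairwise distances among 5 points:

d((2, 7), (-2, -4)) = 11.7047
d((2, 7), (4, 5)) = 2.8284 <-- minimum
d((2, 7), (4, -7)) = 14.1421
d((2, 7), (-8, 1)) = 11.6619
d((-2, -4), (4, 5)) = 10.8167
d((-2, -4), (4, -7)) = 6.7082
d((-2, -4), (-8, 1)) = 7.8102
d((4, 5), (4, -7)) = 12.0
d((4, 5), (-8, 1)) = 12.6491
d((4, -7), (-8, 1)) = 14.4222

Closest pair: (2, 7) and (4, 5) with distance 2.8284

The closest pair is (2, 7) and (4, 5) with Euclidean distance 2.8284. For 5 points, brute-force pairwise comparison is shown above. For large n, the divide-and-conquer algorithm (sort by x, recurse on halves, check the dividing strip) achieves O(n log n).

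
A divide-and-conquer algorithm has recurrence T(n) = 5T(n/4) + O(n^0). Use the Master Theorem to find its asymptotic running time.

Master Theorem for T(n) = 5T(n/4) + O(n^0):

a = 5, b = 4, c = 0
log_b(a) = log_4(5) = 1.1610

Case 1: c = 0 < log_4(5) = 1.1610
T(n) = O(n^(log_4 5))

For T(n) = 5T(n/4) + O(n^0): log_4(5) = 1.1610. This is Case 1 of the Master Theorem (c < log_b(a), work dominated by leaves), giving O(n^(log_4 5)).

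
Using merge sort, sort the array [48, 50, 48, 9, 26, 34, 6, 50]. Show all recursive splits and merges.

Merge sort trace:

Split: [48, 50, 48, 9, 26, 34, 6, 50] -> [48, 50, 48, 9] and [26, 34, 6, 50]
  Split: [48, 50, 48, 9] -> [48, 50] and [48, 9]
    Split: [48, 50] -> [48] and [50]
    Merge: [48] + [50] -> [48, 50]
    Split: [48, 9] -> [48] and [9]
    Merge: [48] + [9] -> [9, 48]
  Merge: [48, 50] + [9, 48] -> [9, 48, 48, 50]
  Split: [26, 34, 6, 50] -> [26, 34] and [6, 50]
    Split: [26, 34] -> [26] and [34]
    Merge: [26] + [34] -> [26, 34]
    Split: [6, 50] -> [6] and [50]
    Merge: [6] + [50] -> [6, 50]
  Merge: [26, 34] + [6, 50] -> [6, 26, 34, 50]
Merge: [9, 48, 48, 50] + [6, 26, 34, 50] -> [6, 9, 26, 34, 48, 48, 50, 50]

Final sorted array: [6, 9, 26, 34, 48, 48, 50, 50]

The merge sort proceeds by recursively splitting the array and merging sorted halves.
After all merges, the sorted array is [6, 9, 26, 34, 48, 48, 50, 50].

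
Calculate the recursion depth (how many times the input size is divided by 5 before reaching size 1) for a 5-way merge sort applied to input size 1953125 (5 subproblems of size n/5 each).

For divide and conquer with division factor 5:

Problem sizes at each level:
Level 0: 1953125
Level 1: 390625
Level 2: 78125
Level 3: 15625
Level 4: 3125
Level 5: 625
Level 6: 125
Level 7: 25
Level 8: 5
Level 9: 1

The root is level 0 and the size-1 base case is level 9 (the tree spans levels 0 through 9, i.e. 10 levels counting the root), so the depth is the number of divisions: log_5(1953125) = 9

The recursion tree depth is log_5(1953125) = 9. At each level, the problem size is divided by 5, so it takes 9 divisions to reduce to a base case of size 1. The algorithm makes 5 recursive calls at each level.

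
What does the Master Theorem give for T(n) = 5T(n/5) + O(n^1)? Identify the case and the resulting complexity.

Master Theorem for T(n) = 5T(n/5) + O(n^1):

a = 5, b = 5, c = 1
log_b(a) = log_5(5) = 1.0000

Case 2: c = 1 = log_5(5) = 1.0000
T(n) = O(n^1 log n) = O(n log n)

For T(n) = 5T(n/5) + O(n^1): log_5(5) = 1.0000. This is Case 2 of the Master Theorem (c = log_b(a), equal work at all levels), giving O(n log n).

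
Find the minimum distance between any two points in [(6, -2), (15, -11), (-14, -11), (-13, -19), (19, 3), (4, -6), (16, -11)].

Computing all pairwise distances among 7 points:

d((6, -2), (15, -11)) = 12.7279
d((6, -2), (-14, -11)) = 21.9317
d((6, -2), (-13, -19)) = 25.4951
d((6, -2), (19, 3)) = 13.9284
d((6, -2), (4, -6)) = 4.4721
d((6, -2), (16, -11)) = 13.4536
d((15, -11), (-14, -11)) = 29.0
d((15, -11), (-13, -19)) = 29.1204
d((15, -11), (19, 3)) = 14.5602
d((15, -11), (4, -6)) = 12.083
d((15, -11), (16, -11)) = 1.0 <-- minimum
d((-14, -11), (-13, -19)) = 8.0623
d((-14, -11), (19, 3)) = 35.8469
d((-14, -11), (4, -6)) = 18.6815
d((-14, -11), (16, -11)) = 30.0
d((-13, -19), (19, 3)) = 38.833
d((-13, -19), (4, -6)) = 21.4009
d((-13, -19), (16, -11)) = 30.0832
d((19, 3), (4, -6)) = 17.4929
d((19, 3), (16, -11)) = 14.3178
d((4, -6), (16, -11)) = 13.0

Closest pair: (15, -11) and (16, -11) with distance 1.0

The closest pair is (15, -11) and (16, -11) with Euclidean distance 1.0. For 7 points, brute-force pairwise comparison is shown above. For large n, the divide-and-conquer algorithm (sort by x, recurse on halves, check the dividing strip) achieves O(n log n).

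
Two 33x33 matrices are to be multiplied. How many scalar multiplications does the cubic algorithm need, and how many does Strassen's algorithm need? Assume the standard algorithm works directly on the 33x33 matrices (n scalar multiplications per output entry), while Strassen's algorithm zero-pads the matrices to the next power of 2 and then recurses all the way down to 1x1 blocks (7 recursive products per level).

Matrix multiplication for 33x33 matrices:

Strassen's algorithm requires power-of-2 dimensions. Pad 33x33 to 64x64 (next power of 2).

Standard algorithm: 33^3 = 35937 multiplications
Strassen's algorithm: 7^(log2(64)) = 7^6 = 117649 multiplications
Difference: 35937 - 117649 = -81712 (Strassen uses MORE here due to padding overhead — for small or just-over-power-of-2 n, padding can outweigh the per-level savings)

Standard: 35937 multiplications (33^3). Strassen: 117649 multiplications (7^6, after padding to 64x64). Strassen reduces 8 recursive multiplications to 7 at each level.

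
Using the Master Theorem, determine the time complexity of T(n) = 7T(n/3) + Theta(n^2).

Master Theorem for T(n) = 7T(n/3) + O(n^2):

a = 7, b = 3, c = 2
log_b(a) = log_3(7) = 1.7712

Case 3: c = 2 > log_3(7) = 1.7712
T(n) = O(n^2) = O(n^2)

For T(n) = 7T(n/3) + O(n^2): log_3(7) = 1.7712. This is Case 3 of the Master Theorem (c > log_b(a), work dominated by root), giving O(n^2).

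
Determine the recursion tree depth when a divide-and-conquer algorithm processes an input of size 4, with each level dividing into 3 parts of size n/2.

For divide and conquer with division factor 2:

Problem sizes at each level:
Level 0: 4
Level 1: 2
Level 2: 1

The root is level 0 and the size-1 base case is level 2 (the tree spans levels 0 through 2, i.e. 3 levels counting the root), so the depth is the number of divisions: log_2(4) = 2

The recursion tree depth is log_2(4) = 2. At each level, the problem size is divided by 2, so it takes 2 divisions to reduce to a base case of size 1. The algorithm makes 3 recursive calls at each level.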